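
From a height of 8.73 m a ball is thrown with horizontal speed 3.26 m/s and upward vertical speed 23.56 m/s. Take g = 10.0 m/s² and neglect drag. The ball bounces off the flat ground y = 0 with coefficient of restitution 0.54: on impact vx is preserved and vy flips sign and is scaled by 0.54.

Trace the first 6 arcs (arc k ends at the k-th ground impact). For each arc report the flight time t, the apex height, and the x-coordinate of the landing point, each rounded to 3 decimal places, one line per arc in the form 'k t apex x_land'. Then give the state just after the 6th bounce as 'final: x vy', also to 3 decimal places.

Arc 1: start y=8.730, vy=23.560 → t=5.057, apex=36.484, x_land=16.487, impact vy=-27.012
  bounce: vy ← 0.54·27.012 = 14.587
Arc 2: start y=0.000, vy=14.587 → t=2.917, apex=10.639, x_land=25.997, impact vy=-14.587
  bounce: vy ← 0.54·14.587 = 7.877
Arc 3: start y=0.000, vy=7.877 → t=1.575, apex=3.102, x_land=31.133, impact vy=-7.877
  bounce: vy ← 0.54·7.877 = 4.253
Arc 4: start y=0.000, vy=4.253 → t=0.851, apex=0.905, x_land=33.906, impact vy=-4.253
  bounce: vy ← 0.54·4.253 = 2.297
Arc 5: start y=0.000, vy=2.297 → t=0.459, apex=0.264, x_land=35.404, impact vy=-2.297
  bounce: vy ← 0.54·2.297 = 1.240
Arc 6: start y=0.000, vy=1.240 → t=0.248, apex=0.077, x_land=36.212, impact vy=-1.240
  bounce: vy ← 0.54·1.240 = 0.670

1 5.057 36.484 16.487
2 2.917 10.639 25.997
3 1.575 3.102 31.133
4 0.851 0.905 33.906
5 0.459 0.264 35.404
6 0.248 0.077 36.212
final: 36.212 0.670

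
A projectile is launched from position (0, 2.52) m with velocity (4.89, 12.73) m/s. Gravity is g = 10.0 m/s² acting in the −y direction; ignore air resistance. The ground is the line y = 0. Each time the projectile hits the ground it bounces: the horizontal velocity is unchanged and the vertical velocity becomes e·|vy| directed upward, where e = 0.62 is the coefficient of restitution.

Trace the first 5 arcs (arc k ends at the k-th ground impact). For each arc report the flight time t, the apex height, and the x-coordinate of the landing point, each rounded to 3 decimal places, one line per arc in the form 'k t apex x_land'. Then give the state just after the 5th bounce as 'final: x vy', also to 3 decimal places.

Arc 1: start y=2.520, vy=12.730 → t=2.731, apex=10.623, x_land=13.353, impact vy=-14.576
  bounce: vy ← 0.62·14.576 = 9.037
Arc 2: start y=0.000, vy=9.037 → t=1.807, apex=4.083, x_land=22.191, impact vy=-9.037
  bounce: vy ← 0.62·9.037 = 5.603
Arc 3: start y=0.000, vy=5.603 → t=1.121, apex=1.570, x_land=27.670, impact vy=-5.603
  bounce: vy ← 0.62·5.603 = 3.474
Arc 4: start y=0.000, vy=3.474 → t=0.695, apex=0.603, x_land=31.068, impact vy=-3.474
  bounce: vy ← 0.62·3.474 = 2.154
Arc 5: start y=0.000, vy=2.154 → t=0.431, apex=0.232, x_land=33.174, impact vy=-2.154
  bounce: vy ← 0.62·2.154 = 1.335

1 2.731 10.623 13.353
2 1.807 4.083 22.191
3 1.121 1.570 27.670
4 0.695 0.603 31.068
5 0.431 0.232 33.174
final: 33.174 1.335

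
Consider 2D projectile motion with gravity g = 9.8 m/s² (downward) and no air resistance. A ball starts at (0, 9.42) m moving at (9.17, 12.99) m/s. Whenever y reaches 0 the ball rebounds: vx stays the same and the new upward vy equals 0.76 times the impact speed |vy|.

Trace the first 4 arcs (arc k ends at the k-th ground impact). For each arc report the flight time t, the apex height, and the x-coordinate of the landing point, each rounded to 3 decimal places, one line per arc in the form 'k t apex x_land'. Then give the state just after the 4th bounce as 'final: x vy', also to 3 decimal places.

Arc 1: start y=9.420, vy=12.990 → t=3.244, apex=18.029, x_land=29.745, impact vy=-18.798
  bounce: vy ← 0.76·18.798 = 14.287
Arc 2: start y=0.000, vy=14.287 → t=2.916, apex=10.414, x_land=56.481, impact vy=-14.287
  bounce: vy ← 0.76·14.287 = 10.858
Arc 3: start y=0.000, vy=10.858 → t=2.216, apex=6.015, x_land=76.801, impact vy=-10.858
  bounce: vy ← 0.76·10.858 = 8.252
Arc 4: start y=0.000, vy=8.252 → t=1.684, apex=3.474, x_land=92.244, impact vy=-8.252
  bounce: vy ← 0.76·8.252 = 6.271

1 3.244 18.029 29.745
2 2.916 10.414 56.481
3 2.216 6.015 76.801
4 1.684 3.474 92.244
final: 92.244 6.271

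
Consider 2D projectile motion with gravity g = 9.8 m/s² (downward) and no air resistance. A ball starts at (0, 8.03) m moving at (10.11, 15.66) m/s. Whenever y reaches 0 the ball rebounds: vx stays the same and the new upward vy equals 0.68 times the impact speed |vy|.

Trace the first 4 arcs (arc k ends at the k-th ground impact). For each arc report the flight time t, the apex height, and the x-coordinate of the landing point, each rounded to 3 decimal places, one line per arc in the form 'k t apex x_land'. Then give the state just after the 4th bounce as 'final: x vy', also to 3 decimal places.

1 3.645 20.542 36.856
2 2.785 9.499 65.008
3 1.894 4.392 84.151
4 1.288 2.031 97.169
final: 97.169 4.290

Arc 1: start y=8.030, vy=15.660 → t=3.645, apex=20.542, x_land=36.856, impact vy=-20.065
  bounce: vy ← 0.68·20.065 = 13.645
Arc 2: start y=0.000, vy=13.645 → t=2.785, apex=9.499, x_land=65.008, impact vy=-13.645
  bounce: vy ← 0.68·13.645 = 9.278
Arc 3: start y=0.000, vy=9.278 → t=1.894, apex=4.392, x_land=84.151, impact vy=-9.278
  bounce: vy ← 0.68·9.278 = 6.309
Arc 4: start y=0.000, vy=6.309 → t=1.288, apex=2.031, x_land=97.169, impact vy=-6.309
  bounce: vy ← 0.68·6.309 = 4.290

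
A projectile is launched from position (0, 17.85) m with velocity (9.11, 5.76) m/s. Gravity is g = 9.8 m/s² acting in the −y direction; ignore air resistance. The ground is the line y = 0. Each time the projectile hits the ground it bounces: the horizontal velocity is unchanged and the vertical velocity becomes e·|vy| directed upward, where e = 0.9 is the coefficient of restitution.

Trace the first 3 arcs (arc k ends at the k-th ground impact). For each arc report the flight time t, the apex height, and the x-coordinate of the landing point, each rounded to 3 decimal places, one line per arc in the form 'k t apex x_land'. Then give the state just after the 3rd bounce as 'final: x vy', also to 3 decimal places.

Arc 1: start y=17.850, vy=5.760 → t=2.585, apex=19.543, x_land=23.548, impact vy=-19.571
  bounce: vy ← 0.9·19.571 = 17.614
Arc 2: start y=0.000, vy=17.614 → t=3.595, apex=15.830, x_land=56.296, impact vy=-17.614
  bounce: vy ← 0.9·17.614 = 15.853
Arc 3: start y=0.000, vy=15.853 → t=3.235, apex=12.822, x_land=85.769, impact vy=-15.853
  bounce: vy ← 0.9·15.853 = 14.268

1 2.585 19.543 23.548
2 3.595 15.830 56.296
3 3.235 12.822 85.769
final: 85.769 14.268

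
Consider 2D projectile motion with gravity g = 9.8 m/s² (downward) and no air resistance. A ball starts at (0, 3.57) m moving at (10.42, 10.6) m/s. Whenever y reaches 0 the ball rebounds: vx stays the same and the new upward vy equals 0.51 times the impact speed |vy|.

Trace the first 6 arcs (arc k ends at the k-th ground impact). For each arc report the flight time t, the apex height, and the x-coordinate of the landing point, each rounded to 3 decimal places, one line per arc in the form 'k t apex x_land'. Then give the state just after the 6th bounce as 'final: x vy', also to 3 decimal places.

Arc 1: start y=3.570, vy=10.600 → t=2.459, apex=9.303, x_land=25.628, impact vy=-13.503
  bounce: vy ← 0.51·13.503 = 6.887
Arc 2: start y=0.000, vy=6.887 → t=1.405, apex=2.420, x_land=40.272, impact vy=-6.887
  bounce: vy ← 0.51·6.887 = 3.512
Arc 3: start y=0.000, vy=3.512 → t=0.717, apex=0.629, x_land=47.741, impact vy=-3.512
  bounce: vy ← 0.51·3.512 = 1.791
Arc 4: start y=0.000, vy=1.791 → t=0.366, apex=0.164, x_land=51.550, impact vy=-1.791
  bounce: vy ← 0.51·1.791 = 0.914
Arc 5: start y=0.000, vy=0.914 → t=0.186, apex=0.043, x_land=53.493, impact vy=-0.914
  bounce: vy ← 0.51·0.914 = 0.466
Arc 6: start y=0.000, vy=0.466 → t=0.095, apex=0.011, x_land=54.483, impact vy=-0.466
  bounce: vy ← 0.51·0.466 = 0.238

1 2.459 9.303 25.628
2 1.405 2.420 40.272
3 0.717 0.629 47.741
4 0.366 0.164 51.550
5 0.186 0.043 53.493
6 0.095 0.011 54.483
final: 54.483 0.238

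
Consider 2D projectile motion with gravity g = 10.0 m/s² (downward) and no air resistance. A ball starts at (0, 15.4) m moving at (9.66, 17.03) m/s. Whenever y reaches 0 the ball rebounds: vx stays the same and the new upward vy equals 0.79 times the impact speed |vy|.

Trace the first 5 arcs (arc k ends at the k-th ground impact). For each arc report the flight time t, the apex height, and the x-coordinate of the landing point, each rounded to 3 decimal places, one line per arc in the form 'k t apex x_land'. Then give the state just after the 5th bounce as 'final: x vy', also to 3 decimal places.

Arc 1: start y=15.400, vy=17.030 → t=4.148, apex=29.901, x_land=40.074, impact vy=-24.454
  bounce: vy ← 0.79·24.454 = 19.319
Arc 2: start y=0.000, vy=19.319 → t=3.864, apex=18.661, x_land=77.398, impact vy=-19.319
  bounce: vy ← 0.79·19.319 = 15.262
Arc 3: start y=0.000, vy=15.262 → t=3.052, apex=11.646, x_land=106.885, impact vy=-15.262
  bounce: vy ← 0.79·15.262 = 12.057
Arc 4: start y=0.000, vy=12.057 → t=2.411, apex=7.269, x_land=130.179, impact vy=-12.057
  bounce: vy ← 0.79·12.057 = 9.525
Arc 5: start y=0.000, vy=9.525 → t=1.905, apex=4.536, x_land=148.581, impact vy=-9.525
  bounce: vy ← 0.79·9.525 = 7.525

1 4.148 29.901 40.074
2 3.864 18.661 77.398
3 3.052 11.646 106.885
4 2.411 7.269 130.179
5 1.905 4.536 148.581
final: 148.581 7.525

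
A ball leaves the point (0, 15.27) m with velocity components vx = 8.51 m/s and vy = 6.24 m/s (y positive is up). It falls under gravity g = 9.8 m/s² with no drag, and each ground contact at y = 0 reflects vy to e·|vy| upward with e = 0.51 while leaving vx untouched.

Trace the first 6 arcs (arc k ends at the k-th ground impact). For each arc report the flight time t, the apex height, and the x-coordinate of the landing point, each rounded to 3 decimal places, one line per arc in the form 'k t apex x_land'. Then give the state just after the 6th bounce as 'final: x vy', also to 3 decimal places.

1 2.513 17.257 21.389
2 1.914 4.488 37.678
3 0.976 1.167 45.986
4 0.498 0.304 50.223
5 0.254 0.079 52.384
6 0.129 0.021 53.486
final: 53.486 0.324

Arc 1: start y=15.270, vy=6.240 → t=2.513, apex=17.257, x_land=21.389, impact vy=-18.391
  bounce: vy ← 0.51·18.391 = 9.379
Arc 2: start y=0.000, vy=9.379 → t=1.914, apex=4.488, x_land=37.678, impact vy=-9.379
  bounce: vy ← 0.51·9.379 = 4.784
Arc 3: start y=0.000, vy=4.784 → t=0.976, apex=1.167, x_land=45.986, impact vy=-4.784
  bounce: vy ← 0.51·4.784 = 2.440
Arc 4: start y=0.000, vy=2.440 → t=0.498, apex=0.304, x_land=50.223, impact vy=-2.440
  bounce: vy ← 0.51·2.440 = 1.244
Arc 5: start y=0.000, vy=1.244 → t=0.254, apex=0.079, x_land=52.384, impact vy=-1.244
  bounce: vy ← 0.51·1.244 = 0.635
Arc 6: start y=0.000, vy=0.635 → t=0.129, apex=0.021, x_land=53.486, impact vy=-0.635
  bounce: vy ← 0.51·0.635 = 0.324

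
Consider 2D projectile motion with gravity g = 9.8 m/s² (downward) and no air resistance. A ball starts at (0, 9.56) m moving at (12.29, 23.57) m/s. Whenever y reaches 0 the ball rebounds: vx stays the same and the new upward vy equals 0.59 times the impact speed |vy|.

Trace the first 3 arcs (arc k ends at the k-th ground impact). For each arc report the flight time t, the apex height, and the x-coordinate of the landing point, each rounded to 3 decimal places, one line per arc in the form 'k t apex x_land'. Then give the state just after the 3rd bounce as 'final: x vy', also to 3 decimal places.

1 5.186 37.904 63.741
2 3.282 13.194 104.075
3 1.936 4.593 127.873
final: 127.873 5.598

Arc 1: start y=9.560, vy=23.570 → t=5.186, apex=37.904, x_land=63.741, impact vy=-27.257
  bounce: vy ← 0.59·27.257 = 16.081
Arc 2: start y=0.000, vy=16.081 → t=3.282, apex=13.194, x_land=104.075, impact vy=-16.081
  bounce: vy ← 0.59·16.081 = 9.488
Arc 3: start y=0.000, vy=9.488 → t=1.936, apex=4.593, x_land=127.873, impact vy=-9.488
  bounce: vy ← 0.59·9.488 = 5.598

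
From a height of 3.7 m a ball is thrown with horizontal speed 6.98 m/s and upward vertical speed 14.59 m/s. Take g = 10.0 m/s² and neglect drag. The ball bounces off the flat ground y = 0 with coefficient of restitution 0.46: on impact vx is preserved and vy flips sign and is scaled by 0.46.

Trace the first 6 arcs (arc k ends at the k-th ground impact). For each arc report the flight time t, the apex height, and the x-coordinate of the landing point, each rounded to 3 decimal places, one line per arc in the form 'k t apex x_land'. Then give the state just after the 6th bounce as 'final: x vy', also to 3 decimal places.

1 3.153 14.343 22.006
2 1.558 3.035 32.882
3 0.717 0.642 37.885
4 0.330 0.136 40.187
5 0.152 0.029 41.246
6 0.070 0.006 41.733
final: 41.733 0.160

Arc 1: start y=3.700, vy=14.590 → t=3.153, apex=14.343, x_land=22.006, impact vy=-16.937
  bounce: vy ← 0.46·16.937 = 7.791
Arc 2: start y=0.000, vy=7.791 → t=1.558, apex=3.035, x_land=32.882, impact vy=-7.791
  bounce: vy ← 0.46·7.791 = 3.584
Arc 3: start y=0.000, vy=3.584 → t=0.717, apex=0.642, x_land=37.885, impact vy=-3.584
  bounce: vy ← 0.46·3.584 = 1.649
Arc 4: start y=0.000, vy=1.649 → t=0.330, apex=0.136, x_land=40.187, impact vy=-1.649
  bounce: vy ← 0.46·1.649 = 0.758
Arc 5: start y=0.000, vy=0.758 → t=0.152, apex=0.029, x_land=41.246, impact vy=-0.758
  bounce: vy ← 0.46·0.758 = 0.349
Arc 6: start y=0.000, vy=0.349 → t=0.070, apex=0.006, x_land=41.733, impact vy=-0.349
  bounce: vy ← 0.46·0.349 = 0.160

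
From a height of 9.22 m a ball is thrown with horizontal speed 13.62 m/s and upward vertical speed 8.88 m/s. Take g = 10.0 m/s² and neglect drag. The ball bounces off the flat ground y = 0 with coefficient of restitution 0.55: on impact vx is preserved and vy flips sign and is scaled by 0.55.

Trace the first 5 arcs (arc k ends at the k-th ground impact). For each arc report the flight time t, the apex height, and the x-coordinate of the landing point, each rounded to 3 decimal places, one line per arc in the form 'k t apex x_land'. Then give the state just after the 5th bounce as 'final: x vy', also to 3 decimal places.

1 2.511 13.163 34.193
2 1.785 3.982 58.502
3 0.982 1.204 71.871
4 0.540 0.364 79.225
5 0.297 0.110 83.269
final: 83.269 0.817

Arc 1: start y=9.220, vy=8.880 → t=2.511, apex=13.163, x_land=34.193, impact vy=-16.225
  bounce: vy ← 0.55·16.225 = 8.924
Arc 2: start y=0.000, vy=8.924 → t=1.785, apex=3.982, x_land=58.502, impact vy=-8.924
  bounce: vy ← 0.55·8.924 = 4.908
Arc 3: start y=0.000, vy=4.908 → t=0.982, apex=1.204, x_land=71.871, impact vy=-4.908
  bounce: vy ← 0.55·4.908 = 2.699
Arc 4: start y=0.000, vy=2.699 → t=0.540, apex=0.364, x_land=79.225, impact vy=-2.699
  bounce: vy ← 0.55·2.699 = 1.485
Arc 5: start y=0.000, vy=1.485 → t=0.297, apex=0.110, x_land=83.269, impact vy=-1.485
  bounce: vy ← 0.55·1.485 = 0.817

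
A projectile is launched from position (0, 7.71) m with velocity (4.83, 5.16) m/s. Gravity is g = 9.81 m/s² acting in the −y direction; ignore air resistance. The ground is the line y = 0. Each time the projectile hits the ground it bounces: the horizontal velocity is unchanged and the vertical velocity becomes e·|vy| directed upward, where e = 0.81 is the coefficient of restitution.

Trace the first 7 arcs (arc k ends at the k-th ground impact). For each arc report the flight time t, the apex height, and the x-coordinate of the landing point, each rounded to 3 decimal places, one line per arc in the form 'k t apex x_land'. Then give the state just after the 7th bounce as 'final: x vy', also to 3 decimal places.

1 1.886 9.067 9.107
2 2.203 5.949 19.746
3 1.784 3.903 28.363
4 1.445 2.561 35.343
5 1.171 1.680 40.996
6 0.948 1.102 45.576
7 0.768 0.723 49.285
final: 49.285 3.051

Arc 1: start y=7.710, vy=5.160 → t=1.886, apex=9.067, x_land=9.107, impact vy=-13.338
  bounce: vy ← 0.81·13.338 = 10.804
Arc 2: start y=0.000, vy=10.804 → t=2.203, apex=5.949, x_land=19.746, impact vy=-10.804
  bounce: vy ← 0.81·10.804 = 8.751
Arc 3: start y=0.000, vy=8.751 → t=1.784, apex=3.903, x_land=28.363, impact vy=-8.751
  bounce: vy ← 0.81·8.751 = 7.088
Arc 4: start y=0.000, vy=7.088 → t=1.445, apex=2.561, x_land=35.343, impact vy=-7.088
  bounce: vy ← 0.81·7.088 = 5.741
Arc 5: start y=0.000, vy=5.741 → t=1.171, apex=1.680, x_land=40.996, impact vy=-5.741
  bounce: vy ← 0.81·5.741 = 4.651
Arc 6: start y=0.000, vy=4.651 → t=0.948, apex=1.102, x_land=45.576, impact vy=-4.651
  bounce: vy ← 0.81·4.651 = 3.767
Arc 7: start y=0.000, vy=3.767 → t=0.768, apex=0.723, x_land=49.285, impact vy=-3.767
  bounce: vy ← 0.81·3.767 = 3.051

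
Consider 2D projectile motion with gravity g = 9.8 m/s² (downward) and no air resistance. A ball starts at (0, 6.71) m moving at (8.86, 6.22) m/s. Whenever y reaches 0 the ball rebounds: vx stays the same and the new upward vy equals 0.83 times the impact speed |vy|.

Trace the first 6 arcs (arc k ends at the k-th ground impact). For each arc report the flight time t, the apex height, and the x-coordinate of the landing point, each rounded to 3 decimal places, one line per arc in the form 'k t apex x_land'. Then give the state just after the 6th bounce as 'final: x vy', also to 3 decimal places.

1 1.966 8.684 17.418
2 2.210 5.982 36.998
3 1.834 4.121 53.249
4 1.522 2.839 66.737
5 1.264 1.956 77.932
6 1.049 1.347 87.224
final: 87.224 4.265

Arc 1: start y=6.710, vy=6.220 → t=1.966, apex=8.684, x_land=17.418, impact vy=-13.046
  bounce: vy ← 0.83·13.046 = 10.828
Arc 2: start y=0.000, vy=10.828 → t=2.210, apex=5.982, x_land=36.998, impact vy=-10.828
  bounce: vy ← 0.83·10.828 = 8.988
Arc 3: start y=0.000, vy=8.988 → t=1.834, apex=4.121, x_land=53.249, impact vy=-8.988
  bounce: vy ← 0.83·8.988 = 7.460
Arc 4: start y=0.000, vy=7.460 → t=1.522, apex=2.839, x_land=66.737, impact vy=-7.460
  bounce: vy ← 0.83·7.460 = 6.192
Arc 5: start y=0.000, vy=6.192 → t=1.264, apex=1.956, x_land=77.932, impact vy=-6.192
  bounce: vy ← 0.83·6.192 = 5.139
Arc 6: start y=0.000, vy=5.139 → t=1.049, apex=1.347, x_land=87.224, impact vy=-5.139
  bounce: vy ← 0.83·5.139 = 4.265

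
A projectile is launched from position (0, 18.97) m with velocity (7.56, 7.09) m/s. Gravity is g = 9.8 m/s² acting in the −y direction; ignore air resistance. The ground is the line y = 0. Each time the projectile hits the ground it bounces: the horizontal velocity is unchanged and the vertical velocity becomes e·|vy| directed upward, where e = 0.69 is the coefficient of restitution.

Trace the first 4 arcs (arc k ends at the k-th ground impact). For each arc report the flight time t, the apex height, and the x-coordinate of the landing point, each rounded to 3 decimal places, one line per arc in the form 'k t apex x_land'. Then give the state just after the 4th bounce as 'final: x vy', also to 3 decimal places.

1 2.820 21.535 21.318
2 2.893 10.253 43.189
3 1.996 4.881 58.280
4 1.377 2.324 68.693
final: 68.693 4.657

Arc 1: start y=18.970, vy=7.090 → t=2.820, apex=21.535, x_land=21.318, impact vy=-20.545
  bounce: vy ← 0.69·20.545 = 14.176
Arc 2: start y=0.000, vy=14.176 → t=2.893, apex=10.253, x_land=43.189, impact vy=-14.176
  bounce: vy ← 0.69·14.176 = 9.781
Arc 3: start y=0.000, vy=9.781 → t=1.996, apex=4.881, x_land=58.280, impact vy=-9.781
  bounce: vy ← 0.69·9.781 = 6.749
Arc 4: start y=0.000, vy=6.749 → t=1.377, apex=2.324, x_land=68.693, impact vy=-6.749
  bounce: vy ← 0.69·6.749 = 4.657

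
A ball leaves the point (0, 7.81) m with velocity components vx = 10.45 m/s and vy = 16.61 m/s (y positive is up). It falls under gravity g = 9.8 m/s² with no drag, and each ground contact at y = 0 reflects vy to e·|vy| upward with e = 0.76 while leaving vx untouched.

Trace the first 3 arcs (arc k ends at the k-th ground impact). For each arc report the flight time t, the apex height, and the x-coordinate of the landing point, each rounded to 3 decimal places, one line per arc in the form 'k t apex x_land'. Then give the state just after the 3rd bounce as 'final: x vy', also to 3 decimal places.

Arc 1: start y=7.810, vy=16.610 → t=3.808, apex=21.886, x_land=39.797, impact vy=-20.712
  bounce: vy ← 0.76·20.712 = 15.741
Arc 2: start y=0.000, vy=15.741 → t=3.212, apex=12.641, x_land=73.367, impact vy=-15.741
  bounce: vy ← 0.76·15.741 = 11.963
Arc 3: start y=0.000, vy=11.963 → t=2.441, apex=7.302, x_land=98.879, impact vy=-11.963
  bounce: vy ← 0.76·11.963 = 9.092

1 3.808 21.886 39.797
2 3.212 12.641 73.367
3 2.441 7.302 98.879
final: 98.879 9.092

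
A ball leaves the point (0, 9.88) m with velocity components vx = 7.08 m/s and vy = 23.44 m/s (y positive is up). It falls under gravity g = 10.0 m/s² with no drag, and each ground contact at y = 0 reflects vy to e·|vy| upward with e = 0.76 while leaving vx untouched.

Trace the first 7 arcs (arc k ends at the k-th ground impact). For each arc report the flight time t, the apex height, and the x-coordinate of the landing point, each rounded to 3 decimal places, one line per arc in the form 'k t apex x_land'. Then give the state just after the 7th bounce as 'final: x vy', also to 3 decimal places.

Arc 1: start y=9.880, vy=23.440 → t=5.077, apex=37.352, x_land=35.947, impact vy=-27.332
  bounce: vy ← 0.76·27.332 = 20.772
Arc 2: start y=0.000, vy=20.772 → t=4.154, apex=21.574, x_land=65.360, impact vy=-20.772
  bounce: vy ← 0.76·20.772 = 15.787
Arc 3: start y=0.000, vy=15.787 → t=3.157, apex=12.461, x_land=87.714, impact vy=-15.787
  bounce: vy ← 0.76·15.787 = 11.998
Arc 4: start y=0.000, vy=11.998 → t=2.400, apex=7.198, x_land=104.704, impact vy=-11.998
  bounce: vy ← 0.76·11.998 = 9.119
Arc 5: start y=0.000, vy=9.119 → t=1.824, apex=4.157, x_land=117.615, impact vy=-9.119
  bounce: vy ← 0.76·9.119 = 6.930
Arc 6: start y=0.000, vy=6.930 → t=1.386, apex=2.401, x_land=127.428, impact vy=-6.930
  bounce: vy ← 0.76·6.930 = 5.267
Arc 7: start y=0.000, vy=5.267 → t=1.053, apex=1.387, x_land=134.886, impact vy=-5.267
  bounce: vy ← 0.76·5.267 = 4.003

1 5.077 37.352 35.947
2 4.154 21.574 65.360
3 3.157 12.461 87.714
4 2.400 7.198 104.704
5 1.824 4.157 117.615
6 1.386 2.401 127.428
7 1.053 1.387 134.886
final: 134.886 4.003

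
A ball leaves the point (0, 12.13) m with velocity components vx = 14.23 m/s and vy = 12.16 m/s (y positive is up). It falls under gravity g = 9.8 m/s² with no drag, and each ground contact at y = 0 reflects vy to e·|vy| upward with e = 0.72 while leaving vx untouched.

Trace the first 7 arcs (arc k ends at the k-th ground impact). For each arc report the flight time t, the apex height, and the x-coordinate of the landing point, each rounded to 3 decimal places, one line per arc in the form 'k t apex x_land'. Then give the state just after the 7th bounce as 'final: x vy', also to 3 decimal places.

1 3.245 19.674 46.171
2 2.885 10.199 87.230
3 2.078 5.287 116.794
4 1.496 2.741 138.079
5 1.077 1.421 153.405
6 0.775 0.737 164.439
7 0.558 0.382 172.384
final: 172.384 1.970

Arc 1: start y=12.130, vy=12.160 → t=3.245, apex=19.674, x_land=46.171, impact vy=-19.637
  bounce: vy ← 0.72·19.637 = 14.139
Arc 2: start y=0.000, vy=14.139 → t=2.885, apex=10.199, x_land=87.230, impact vy=-14.139
  bounce: vy ← 0.72·14.139 = 10.180
Arc 3: start y=0.000, vy=10.180 → t=2.078, apex=5.287, x_land=116.794, impact vy=-10.180
  bounce: vy ← 0.72·10.180 = 7.329
Arc 4: start y=0.000, vy=7.329 → t=1.496, apex=2.741, x_land=138.079, impact vy=-7.329
  bounce: vy ← 0.72·7.329 = 5.277
Arc 5: start y=0.000, vy=5.277 → t=1.077, apex=1.421, x_land=153.405, impact vy=-5.277
  bounce: vy ← 0.72·5.277 = 3.800
Arc 6: start y=0.000, vy=3.800 → t=0.775, apex=0.737, x_land=164.439, impact vy=-3.800
  bounce: vy ← 0.72·3.800 = 2.736
Arc 7: start y=0.000, vy=2.736 → t=0.558, apex=0.382, x_land=172.384, impact vy=-2.736
  bounce: vy ← 0.72·2.736 = 1.970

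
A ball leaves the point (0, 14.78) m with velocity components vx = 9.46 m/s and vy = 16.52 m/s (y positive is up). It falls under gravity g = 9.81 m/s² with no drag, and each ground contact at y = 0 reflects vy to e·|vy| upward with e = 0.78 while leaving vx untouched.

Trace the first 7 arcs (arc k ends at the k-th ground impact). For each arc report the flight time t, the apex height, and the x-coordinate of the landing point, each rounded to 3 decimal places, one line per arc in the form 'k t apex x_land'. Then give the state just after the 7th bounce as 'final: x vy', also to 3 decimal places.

Arc 1: start y=14.780, vy=16.520 → t=4.102, apex=28.690, x_land=38.810, impact vy=-23.725
  bounce: vy ← 0.78·23.725 = 18.506
Arc 2: start y=0.000, vy=18.506 → t=3.773, apex=17.455, x_land=74.501, impact vy=-18.506
  bounce: vy ← 0.78·18.506 = 14.435
Arc 3: start y=0.000, vy=14.435 → t=2.943, apex=10.620, x_land=102.340, impact vy=-14.435
  bounce: vy ← 0.78·14.435 = 11.259
Arc 4: start y=0.000, vy=11.259 → t=2.295, apex=6.461, x_land=124.054, impact vy=-11.259
  bounce: vy ← 0.78·11.259 = 8.782
Arc 5: start y=0.000, vy=8.782 → t=1.790, apex=3.931, x_land=140.991, impact vy=-8.782
  bounce: vy ← 0.78·8.782 = 6.850
Arc 6: start y=0.000, vy=6.850 → t=1.397, apex=2.392, x_land=154.203, impact vy=-6.850
  bounce: vy ← 0.78·6.850 = 5.343
Arc 7: start y=0.000, vy=5.343 → t=1.089, apex=1.455, x_land=164.507, impact vy=-5.343
  bounce: vy ← 0.78·5.343 = 4.167

1 4.102 28.690 38.810
2 3.773 17.455 74.501
3 2.943 10.620 102.340
4 2.295 6.461 124.054
5 1.790 3.931 140.991
6 1.397 2.392 154.203
7 1.089 1.455 164.507
final: 164.507 4.167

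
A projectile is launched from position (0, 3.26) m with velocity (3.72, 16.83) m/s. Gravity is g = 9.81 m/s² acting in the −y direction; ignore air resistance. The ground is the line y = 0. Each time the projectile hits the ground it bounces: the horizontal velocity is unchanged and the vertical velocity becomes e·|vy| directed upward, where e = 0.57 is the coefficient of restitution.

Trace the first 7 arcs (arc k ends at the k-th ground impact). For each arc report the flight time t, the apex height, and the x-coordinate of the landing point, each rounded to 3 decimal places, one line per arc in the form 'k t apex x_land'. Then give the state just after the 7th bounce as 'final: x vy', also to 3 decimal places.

1 3.615 17.697 13.448
2 2.165 5.750 21.503
3 1.234 1.868 26.095
4 0.704 0.607 28.712
5 0.401 0.197 30.203
6 0.229 0.064 31.054
7 0.130 0.021 31.538
final: 31.538 0.364

Arc 1: start y=3.260, vy=16.830 → t=3.615, apex=17.697, x_land=13.448, impact vy=-18.634
  bounce: vy ← 0.57·18.634 = 10.621
Arc 2: start y=0.000, vy=10.621 → t=2.165, apex=5.750, x_land=21.503, impact vy=-10.621
  bounce: vy ← 0.57·10.621 = 6.054
Arc 3: start y=0.000, vy=6.054 → t=1.234, apex=1.868, x_land=26.095, impact vy=-6.054
  bounce: vy ← 0.57·6.054 = 3.451
Arc 4: start y=0.000, vy=3.451 → t=0.704, apex=0.607, x_land=28.712, impact vy=-3.451
  bounce: vy ← 0.57·3.451 = 1.967
Arc 5: start y=0.000, vy=1.967 → t=0.401, apex=0.197, x_land=30.203, impact vy=-1.967
  bounce: vy ← 0.57·1.967 = 1.121
Arc 6: start y=0.000, vy=1.121 → t=0.229, apex=0.064, x_land=31.054, impact vy=-1.121
  bounce: vy ← 0.57·1.121 = 0.639
Arc 7: start y=0.000, vy=0.639 → t=0.130, apex=0.021, x_land=31.538, impact vy=-0.639
  bounce: vy ← 0.57·0.639 = 0.364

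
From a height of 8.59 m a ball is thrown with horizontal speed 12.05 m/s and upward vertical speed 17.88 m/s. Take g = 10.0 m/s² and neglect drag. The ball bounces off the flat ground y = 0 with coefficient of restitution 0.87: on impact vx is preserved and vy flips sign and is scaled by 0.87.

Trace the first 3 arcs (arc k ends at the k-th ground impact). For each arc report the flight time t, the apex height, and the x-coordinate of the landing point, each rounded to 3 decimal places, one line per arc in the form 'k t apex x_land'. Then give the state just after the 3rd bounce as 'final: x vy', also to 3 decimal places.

1 4.005 24.575 48.260
2 3.858 18.601 94.743
3 3.356 14.079 135.183
final: 135.183 14.599

Arc 1: start y=8.590, vy=17.880 → t=4.005, apex=24.575, x_land=48.260, impact vy=-22.170
  bounce: vy ← 0.87·22.170 = 19.288
Arc 2: start y=0.000, vy=19.288 → t=3.858, apex=18.601, x_land=94.743, impact vy=-19.288
  bounce: vy ← 0.87·19.288 = 16.780
Arc 3: start y=0.000, vy=16.780 → t=3.356, apex=14.079, x_land=135.183, impact vy=-16.780
  bounce: vy ← 0.87·16.780 = 14.599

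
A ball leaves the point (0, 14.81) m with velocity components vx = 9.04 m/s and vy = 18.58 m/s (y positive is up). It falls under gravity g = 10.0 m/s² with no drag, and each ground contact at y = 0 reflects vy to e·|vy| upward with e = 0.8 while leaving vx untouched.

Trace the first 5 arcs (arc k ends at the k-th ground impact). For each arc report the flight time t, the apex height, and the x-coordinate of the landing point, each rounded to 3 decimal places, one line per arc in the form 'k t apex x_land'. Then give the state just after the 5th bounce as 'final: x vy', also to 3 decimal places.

Arc 1: start y=14.810, vy=18.580 → t=4.391, apex=32.071, x_land=39.691, impact vy=-25.326
  bounce: vy ← 0.8·25.326 = 20.261
Arc 2: start y=0.000, vy=20.261 → t=4.052, apex=20.525, x_land=76.323, impact vy=-20.261
  bounce: vy ← 0.8·20.261 = 16.209
Arc 3: start y=0.000, vy=16.209 → t=3.242, apex=13.136, x_land=105.628, impact vy=-16.209
  bounce: vy ← 0.8·16.209 = 12.967
Arc 4: start y=0.000, vy=12.967 → t=2.593, apex=8.407, x_land=129.073, impact vy=-12.967
  bounce: vy ← 0.8·12.967 = 10.374
Arc 5: start y=0.000, vy=10.374 → t=2.075, apex=5.381, x_land=147.828, impact vy=-10.374
  bounce: vy ← 0.8·10.374 = 8.299

1 4.391 32.071 39.691
2 4.052 20.525 76.323
3 3.242 13.136 105.628
4 2.593 8.407 129.073
5 2.075 5.381 147.828
final: 147.828 8.299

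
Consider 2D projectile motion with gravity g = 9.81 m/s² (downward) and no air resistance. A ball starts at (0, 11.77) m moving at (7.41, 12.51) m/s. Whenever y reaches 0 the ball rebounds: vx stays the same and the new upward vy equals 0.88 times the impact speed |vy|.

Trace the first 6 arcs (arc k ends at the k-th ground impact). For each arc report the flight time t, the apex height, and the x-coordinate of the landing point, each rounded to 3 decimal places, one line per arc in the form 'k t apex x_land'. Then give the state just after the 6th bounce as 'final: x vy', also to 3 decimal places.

Arc 1: start y=11.770, vy=12.510 → t=3.282, apex=19.747, x_land=24.317, impact vy=-19.683
  bounce: vy ← 0.88·19.683 = 17.321
Arc 2: start y=0.000, vy=17.321 → t=3.531, apex=15.292, x_land=50.484, impact vy=-17.321
  bounce: vy ← 0.88·17.321 = 15.243
Arc 3: start y=0.000, vy=15.243 → t=3.108, apex=11.842, x_land=73.511, impact vy=-15.243
  bounce: vy ← 0.88·15.243 = 13.414
Arc 4: start y=0.000, vy=13.414 → t=2.735, apex=9.170, x_land=93.775, impact vy=-13.414
  bounce: vy ← 0.88·13.414 = 11.804
Arc 5: start y=0.000, vy=11.804 → t=2.407, apex=7.102, x_land=111.608, impact vy=-11.804
  bounce: vy ← 0.88·11.804 = 10.387
Arc 6: start y=0.000, vy=10.387 → t=2.118, apex=5.499, x_land=127.300, impact vy=-10.387
  bounce: vy ← 0.88·10.387 = 9.141

1 3.282 19.747 24.317
2 3.531 15.292 50.484
3 3.108 11.842 73.511
4 2.735 9.170 93.775
5 2.407 7.102 111.608
6 2.118 5.499 127.300
final: 127.300 9.141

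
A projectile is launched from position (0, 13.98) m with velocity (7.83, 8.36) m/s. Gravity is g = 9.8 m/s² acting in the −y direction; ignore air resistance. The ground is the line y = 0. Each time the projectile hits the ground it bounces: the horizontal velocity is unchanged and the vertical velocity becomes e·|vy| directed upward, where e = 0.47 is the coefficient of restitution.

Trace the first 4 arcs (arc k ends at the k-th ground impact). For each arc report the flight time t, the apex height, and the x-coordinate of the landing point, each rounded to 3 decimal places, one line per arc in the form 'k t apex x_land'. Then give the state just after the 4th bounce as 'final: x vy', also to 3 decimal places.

1 2.745 17.546 21.496
2 1.779 3.876 35.424
3 0.836 0.856 41.970
4 0.393 0.189 45.046
final: 45.046 0.905

Arc 1: start y=13.980, vy=8.360 → t=2.745, apex=17.546, x_land=21.496, impact vy=-18.544
  bounce: vy ← 0.47·18.544 = 8.716
Arc 2: start y=0.000, vy=8.716 → t=1.779, apex=3.876, x_land=35.424, impact vy=-8.716
  bounce: vy ← 0.47·8.716 = 4.096
Arc 3: start y=0.000, vy=4.096 → t=0.836, apex=0.856, x_land=41.970, impact vy=-4.096
  bounce: vy ← 0.47·4.096 = 1.925
Arc 4: start y=0.000, vy=1.925 → t=0.393, apex=0.189, x_land=45.046, impact vy=-1.925
  bounce: vy ← 0.47·1.925 = 0.905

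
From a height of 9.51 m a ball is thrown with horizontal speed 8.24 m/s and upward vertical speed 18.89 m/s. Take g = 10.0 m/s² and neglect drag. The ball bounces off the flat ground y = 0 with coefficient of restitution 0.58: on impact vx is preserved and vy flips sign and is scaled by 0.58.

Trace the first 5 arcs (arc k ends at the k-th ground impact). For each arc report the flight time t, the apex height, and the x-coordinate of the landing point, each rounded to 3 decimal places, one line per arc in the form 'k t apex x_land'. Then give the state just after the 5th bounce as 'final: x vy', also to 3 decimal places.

1 4.228 27.352 34.838
2 2.713 9.201 57.194
3 1.574 3.095 70.160
4 0.913 1.041 77.680
5 0.529 0.350 82.042
final: 82.042 1.535

Arc 1: start y=9.510, vy=18.890 → t=4.228, apex=27.352, x_land=34.838, impact vy=-23.389
  bounce: vy ← 0.58·23.389 = 13.565
Arc 2: start y=0.000, vy=13.565 → t=2.713, apex=9.201, x_land=57.194, impact vy=-13.565
  bounce: vy ← 0.58·13.565 = 7.868
Arc 3: start y=0.000, vy=7.868 → t=1.574, apex=3.095, x_land=70.160, impact vy=-7.868
  bounce: vy ← 0.58·7.868 = 4.563
Arc 4: start y=0.000, vy=4.563 → t=0.913, apex=1.041, x_land=77.680, impact vy=-4.563
  bounce: vy ← 0.58·4.563 = 2.647
Arc 5: start y=0.000, vy=2.647 → t=0.529, apex=0.350, x_land=82.042, impact vy=-2.647
  bounce: vy ← 0.58·2.647 = 1.535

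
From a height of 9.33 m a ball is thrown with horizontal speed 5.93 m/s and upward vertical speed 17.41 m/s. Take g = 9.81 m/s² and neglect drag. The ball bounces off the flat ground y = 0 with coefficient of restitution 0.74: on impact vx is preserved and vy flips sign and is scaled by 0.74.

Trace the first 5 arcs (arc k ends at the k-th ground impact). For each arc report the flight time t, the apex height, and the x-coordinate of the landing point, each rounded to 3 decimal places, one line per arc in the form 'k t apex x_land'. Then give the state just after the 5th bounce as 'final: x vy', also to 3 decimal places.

1 4.022 24.779 23.852
2 3.326 13.569 43.578
3 2.462 7.430 58.176
4 1.822 4.069 68.978
5 1.348 2.228 76.971
final: 76.971 4.893

Arc 1: start y=9.330, vy=17.410 → t=4.022, apex=24.779, x_land=23.852, impact vy=-22.049
  bounce: vy ← 0.74·22.049 = 16.316
Arc 2: start y=0.000, vy=16.316 → t=3.326, apex=13.569, x_land=43.578, impact vy=-16.316
  bounce: vy ← 0.74·16.316 = 12.074
Arc 3: start y=0.000, vy=12.074 → t=2.462, apex=7.430, x_land=58.176, impact vy=-12.074
  bounce: vy ← 0.74·12.074 = 8.935
Arc 4: start y=0.000, vy=8.935 → t=1.822, apex=4.069, x_land=68.978, impact vy=-8.935
  bounce: vy ← 0.74·8.935 = 6.612
Arc 5: start y=0.000, vy=6.612 → t=1.348, apex=2.228, x_land=76.971, impact vy=-6.612
  bounce: vy ← 0.74·6.612 = 4.893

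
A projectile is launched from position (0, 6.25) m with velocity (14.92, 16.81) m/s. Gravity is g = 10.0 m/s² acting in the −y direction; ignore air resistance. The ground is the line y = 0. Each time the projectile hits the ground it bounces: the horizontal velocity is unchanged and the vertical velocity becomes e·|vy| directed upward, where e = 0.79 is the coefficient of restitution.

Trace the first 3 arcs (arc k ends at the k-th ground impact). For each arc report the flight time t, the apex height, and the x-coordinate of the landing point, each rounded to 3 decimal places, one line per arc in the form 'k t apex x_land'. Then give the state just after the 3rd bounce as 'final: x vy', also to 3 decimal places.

1 3.700 20.379 55.202
2 3.190 12.718 102.793
3 2.520 7.938 140.391
final: 140.391 9.954

Arc 1: start y=6.250, vy=16.810 → t=3.700, apex=20.379, x_land=55.202, impact vy=-20.189
  bounce: vy ← 0.79·20.189 = 15.949
Arc 2: start y=0.000, vy=15.949 → t=3.190, apex=12.718, x_land=102.793, impact vy=-15.949
  bounce: vy ← 0.79·15.949 = 12.600
Arc 3: start y=0.000, vy=12.600 → t=2.520, apex=7.938, x_land=140.391, impact vy=-12.600
  bounce: vy ← 0.79·12.600 = 9.954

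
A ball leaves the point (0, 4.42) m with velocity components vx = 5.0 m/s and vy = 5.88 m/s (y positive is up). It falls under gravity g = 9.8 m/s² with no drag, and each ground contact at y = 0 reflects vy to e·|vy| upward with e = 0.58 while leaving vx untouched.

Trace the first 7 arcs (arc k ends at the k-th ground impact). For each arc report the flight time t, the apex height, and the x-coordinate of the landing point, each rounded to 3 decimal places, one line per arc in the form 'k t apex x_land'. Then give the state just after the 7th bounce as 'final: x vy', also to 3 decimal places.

1 1.723 6.184 8.617
2 1.303 2.080 15.133
3 0.756 0.700 18.912
4 0.438 0.235 21.104
5 0.254 0.079 22.375
6 0.147 0.027 23.112
7 0.086 0.009 23.540
final: 23.540 0.243

Arc 1: start y=4.420, vy=5.880 → t=1.723, apex=6.184, x_land=8.617, impact vy=-11.009
  bounce: vy ← 0.58·11.009 = 6.385
Arc 2: start y=0.000, vy=6.385 → t=1.303, apex=2.080, x_land=15.133, impact vy=-6.385
  bounce: vy ← 0.58·6.385 = 3.704
Arc 3: start y=0.000, vy=3.704 → t=0.756, apex=0.700, x_land=18.912, impact vy=-3.704
  bounce: vy ← 0.58·3.704 = 2.148
Arc 4: start y=0.000, vy=2.148 → t=0.438, apex=0.235, x_land=21.104, impact vy=-2.148
  bounce: vy ← 0.58·2.148 = 1.246
Arc 5: start y=0.000, vy=1.246 → t=0.254, apex=0.079, x_land=22.375, impact vy=-1.246
  bounce: vy ← 0.58·1.246 = 0.723
Arc 6: start y=0.000, vy=0.723 → t=0.147, apex=0.027, x_land=23.112, impact vy=-0.723
  bounce: vy ← 0.58·0.723 = 0.419
Arc 7: start y=0.000, vy=0.419 → t=0.086, apex=0.009, x_land=23.540, impact vy=-0.419
  bounce: vy ← 0.58·0.419 = 0.243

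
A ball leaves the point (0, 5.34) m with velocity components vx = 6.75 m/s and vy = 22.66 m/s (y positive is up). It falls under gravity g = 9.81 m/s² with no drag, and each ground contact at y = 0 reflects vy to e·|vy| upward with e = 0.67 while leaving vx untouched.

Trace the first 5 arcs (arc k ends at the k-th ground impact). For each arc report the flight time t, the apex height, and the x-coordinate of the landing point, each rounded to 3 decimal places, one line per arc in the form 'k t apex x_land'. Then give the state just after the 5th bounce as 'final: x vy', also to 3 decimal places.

1 4.845 31.511 32.700
2 3.396 14.145 55.626
3 2.276 6.350 70.986
4 1.525 2.850 81.277
5 1.022 1.280 88.173
final: 88.173 3.357

Arc 1: start y=5.340, vy=22.660 → t=4.845, apex=31.511, x_land=32.700, impact vy=-24.865
  bounce: vy ← 0.67·24.865 = 16.659
Arc 2: start y=0.000, vy=16.659 → t=3.396, apex=14.145, x_land=55.626, impact vy=-16.659
  bounce: vy ← 0.67·16.659 = 11.162
Arc 3: start y=0.000, vy=11.162 → t=2.276, apex=6.350, x_land=70.986, impact vy=-11.162
  bounce: vy ← 0.67·11.162 = 7.478
Arc 4: start y=0.000, vy=7.478 → t=1.525, apex=2.850, x_land=81.277, impact vy=-7.478
  bounce: vy ← 0.67·7.478 = 5.010
Arc 5: start y=0.000, vy=5.010 → t=1.022, apex=1.280, x_land=88.173, impact vy=-5.010
  bounce: vy ← 0.67·5.010 = 3.357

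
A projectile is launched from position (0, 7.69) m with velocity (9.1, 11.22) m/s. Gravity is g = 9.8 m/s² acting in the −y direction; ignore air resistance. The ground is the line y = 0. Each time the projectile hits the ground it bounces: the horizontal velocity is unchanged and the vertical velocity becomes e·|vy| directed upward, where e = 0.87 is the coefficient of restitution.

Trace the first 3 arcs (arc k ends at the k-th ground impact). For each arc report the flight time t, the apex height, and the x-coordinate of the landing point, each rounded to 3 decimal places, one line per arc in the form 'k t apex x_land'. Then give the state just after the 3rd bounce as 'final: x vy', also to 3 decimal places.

Arc 1: start y=7.690, vy=11.220 → t=2.842, apex=14.113, x_land=25.862, impact vy=-16.632
  bounce: vy ← 0.87·16.632 = 14.470
Arc 2: start y=0.000, vy=14.470 → t=2.953, apex=10.682, x_land=52.734, impact vy=-14.470
  bounce: vy ← 0.87·14.470 = 12.589
Arc 3: start y=0.000, vy=12.589 → t=2.569, apex=8.085, x_land=76.113, impact vy=-12.589
  bounce: vy ← 0.87·12.589 = 10.952

1 2.842 14.113 25.862
2 2.953 10.682 52.734
3 2.569 8.085 76.113
final: 76.113 10.952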